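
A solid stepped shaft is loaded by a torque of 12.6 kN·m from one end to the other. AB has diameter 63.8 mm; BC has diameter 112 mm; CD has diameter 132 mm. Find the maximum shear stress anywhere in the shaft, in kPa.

247000 kPa

Under the same torque, τ_max = 16T/(πd³) is largest where d is smallest — segment AB (d = 63.8 mm).
τ_max = 16·12600/(π·(0.0638)³) = 2.471×10^8 Pa.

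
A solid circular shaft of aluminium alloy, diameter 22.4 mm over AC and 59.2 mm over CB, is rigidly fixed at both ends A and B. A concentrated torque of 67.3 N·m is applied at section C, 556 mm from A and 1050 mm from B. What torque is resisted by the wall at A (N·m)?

Compatibility: T_A·a/J_AC = T_B·b/J_CB with T_A + T_B = T₀.
J_AC = 2.47×10^-8 m⁴, J_CB = 1.21×10^-6 m⁴, so T_A = T₀·(J_AC/a)/((J_AC/a)+(J_CB/b)) = 2.508 N·m, T_B = 64.79 N·m.

2.51 N·m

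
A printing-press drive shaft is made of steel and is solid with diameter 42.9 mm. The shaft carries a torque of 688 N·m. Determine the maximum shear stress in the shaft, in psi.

J = πd⁴/32 = π(0.0429)⁴/32 = 3.325×10^-7 m⁴.
τ_max = T·r/J = 688.0 × 0.0215 / 3.325×10^-7 = 4.438×10^7 Pa.

6440 psi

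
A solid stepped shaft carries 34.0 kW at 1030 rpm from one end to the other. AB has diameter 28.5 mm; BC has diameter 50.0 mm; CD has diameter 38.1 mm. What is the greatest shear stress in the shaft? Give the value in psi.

10100 psi

ω = 2π·1030/60 = 107.9 rad/s, so T = P/ω = 34.0×10³ / 107.9 = 315.2 N·m.
Under the same torque, τ_max = 16T/(πd³) is largest where d is smallest — segment AB (d = 28.5 mm).
τ_max = 16·315.2/(π·(0.0285)³) = 6.935×10^7 Pa.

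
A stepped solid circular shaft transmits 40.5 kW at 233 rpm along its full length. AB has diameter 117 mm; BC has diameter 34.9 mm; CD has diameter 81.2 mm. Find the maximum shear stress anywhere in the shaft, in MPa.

199 MPa

ω = 2π·233/60 = 24.40 rad/s, so T = P/ω = 40.5×10³ / 24.40 = 1660 N·m.
Under the same torque, τ_max = 16T/(πd³) is largest where d is smallest — segment BC (d = 34.9 mm).
τ_max = 16·1660/(π·(0.0349)³) = 1.989×10^8 Pa.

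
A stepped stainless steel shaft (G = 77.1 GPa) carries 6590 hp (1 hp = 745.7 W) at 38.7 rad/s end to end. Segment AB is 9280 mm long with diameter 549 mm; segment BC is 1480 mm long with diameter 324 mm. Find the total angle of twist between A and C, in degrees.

0.227°

ω = 38.7 rad/s, so T = P/ω = 6590×745.7 / 38.70 = 127000 N·m.
J_AB = π(0.549)⁴/32 = 8.92×10^-3 m⁴; J_BC = π(0.324)⁴/32 = 1.08×10^-3 m⁴.
θ = (T/G)·Σ L_i/J_i = (127000/77.1×10⁹)·(9.28/8.92×10^-3 + 1.48/1.08×10^-3) = 3.967×10^-3 rad.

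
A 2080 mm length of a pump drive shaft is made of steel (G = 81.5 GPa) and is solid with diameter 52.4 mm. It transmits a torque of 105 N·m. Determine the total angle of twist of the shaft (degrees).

0.207°

J = πd⁴/32 = π(0.0524)⁴/32 = 7.402×10^-7 m⁴.
θ = T·L/(G·J) = 105.0 × 2.08 / (81.5×10⁹ × 7.402×10^-7) = 3.621×10^-3 rad.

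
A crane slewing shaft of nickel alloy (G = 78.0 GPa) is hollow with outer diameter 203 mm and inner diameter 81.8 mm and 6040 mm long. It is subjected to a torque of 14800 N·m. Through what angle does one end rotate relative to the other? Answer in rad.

0.00706 rad

J = π(d_o⁴ − d_i⁴)/32 = π(0.203⁴ − 0.0818⁴)/32 = 1.623×10^-4 m⁴.
θ = T·L/(G·J) = 14800 × 6.04 / (78.0×10⁹ × 1.623×10^-4) = 7.060×10^-3 rad.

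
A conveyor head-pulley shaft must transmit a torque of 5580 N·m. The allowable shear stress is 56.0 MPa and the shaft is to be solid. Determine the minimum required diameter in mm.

For a solid shaft τ_max = 16T/(πd³), so d = (16T/(π τ_allow))^(1/3) = (16·5580/(π·5.60×10^7))^(1/3) = 0.07976 m.

79.8 mm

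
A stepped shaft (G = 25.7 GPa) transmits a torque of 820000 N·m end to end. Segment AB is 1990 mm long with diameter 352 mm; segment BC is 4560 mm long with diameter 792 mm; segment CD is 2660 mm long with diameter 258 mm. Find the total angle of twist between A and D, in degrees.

13.8°

J_AB = π(0.352)⁴/32 = 1.51×10^-3 m⁴; J_BC = π(0.792)⁴/32 = 0.0386 m⁴; J_CD = π(0.258)⁴/32 = 4.35×10^-4 m⁴.
θ = (T/G)·Σ L_i/J_i = (820000/25.7×10⁹)·(1.99/1.51×10^-3 + 4.56/0.0386 + 2.66/4.35×10^-4) = 0.2410 rad.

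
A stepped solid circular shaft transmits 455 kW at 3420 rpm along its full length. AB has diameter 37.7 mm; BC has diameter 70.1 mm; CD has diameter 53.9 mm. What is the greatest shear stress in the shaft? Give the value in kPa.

121000 kPa

ω = 2π·3420/60 = 358.1 rad/s, so T = P/ω = 455×10³ / 358.1 = 1270 N·m.
Under the same torque, τ_max = 16T/(πd³) is largest where d is smallest — segment AB (d = 37.7 mm).
τ_max = 16·1270/(π·(0.0377)³) = 1.208×10^8 Pa.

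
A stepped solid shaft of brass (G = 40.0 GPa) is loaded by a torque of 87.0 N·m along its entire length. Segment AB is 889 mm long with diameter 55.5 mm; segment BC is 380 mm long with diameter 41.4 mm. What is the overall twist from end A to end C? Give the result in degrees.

J_AB = π(0.0555)⁴/32 = 9.31×10^-7 m⁴; J_BC = π(0.0414)⁴/32 = 2.88×10^-7 m⁴.
θ = (T/G)·Σ L_i/J_i = (87.00/40.0×10⁹)·(0.889/9.31×10^-7 + 0.380/2.88×10^-7) = 4.942×10^-3 rad.

0.283°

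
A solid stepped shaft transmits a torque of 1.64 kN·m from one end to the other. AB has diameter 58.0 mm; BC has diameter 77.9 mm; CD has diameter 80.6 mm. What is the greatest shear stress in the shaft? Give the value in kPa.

42800 kPa

Under the same torque, τ_max = 16T/(πd³) is largest where d is smallest — segment AB (d = 58.0 mm).
τ_max = 16·1640/(π·(0.0580)³) = 4.281×10^7 Pa.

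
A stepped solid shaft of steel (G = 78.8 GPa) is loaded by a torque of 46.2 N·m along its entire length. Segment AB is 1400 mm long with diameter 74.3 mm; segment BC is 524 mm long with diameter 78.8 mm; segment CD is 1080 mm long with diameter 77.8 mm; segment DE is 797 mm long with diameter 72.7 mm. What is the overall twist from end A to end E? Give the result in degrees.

J_AB = π(0.0743)⁴/32 = 2.99×10^-6 m⁴; J_BC = π(0.0788)⁴/32 = 3.79×10^-6 m⁴; J_CD = π(0.0778)⁴/32 = 3.60×10^-6 m⁴; J_DE = π(0.0727)⁴/32 = 2.74×10^-6 m⁴.
θ = (T/G)·Σ L_i/J_i = (46.20/78.8×10⁹)·(1.40/2.99×10^-6 + 0.524/3.79×10^-6 + 1.08/3.60×10^-6 + 0.797/2.74×10^-6) = 7.019×10^-4 rad.

0.0402°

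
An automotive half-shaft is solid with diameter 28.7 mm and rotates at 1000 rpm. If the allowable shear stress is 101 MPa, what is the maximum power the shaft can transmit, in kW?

49.1 kW

J = πd⁴/32 = π(0.0287)⁴/32 = 6.661×10^-8 m⁴.
T_max = τ_allow·J/r = 1.01×10^8 × 6.661×10^-8 / 0.0143 = 468.8 N·m.
ω = 2π·1000/60 = 104.7 rad/s, so P_max = T_max·ω = 4.909×10^4 W.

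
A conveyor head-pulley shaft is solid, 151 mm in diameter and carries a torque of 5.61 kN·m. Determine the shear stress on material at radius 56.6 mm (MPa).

6.22 MPa

J = πd⁴/32 = π(0.151)⁴/32 = 5.104×10^-5 m⁴.
Shear stress varies linearly with radius: τ = T·r/J = 5610 × 0.0566 / 5.104×10^-5 = 6.221×10^6 Pa.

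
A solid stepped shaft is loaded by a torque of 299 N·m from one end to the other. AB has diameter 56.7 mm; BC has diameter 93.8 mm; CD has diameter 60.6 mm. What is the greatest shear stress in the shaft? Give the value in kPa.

8350 kPa

Under the same torque, τ_max = 16T/(πd³) is largest where d is smallest — segment AB (d = 56.7 mm).
τ_max = 16·299.0/(π·(0.0567)³) = 8.354×10^6 Pa.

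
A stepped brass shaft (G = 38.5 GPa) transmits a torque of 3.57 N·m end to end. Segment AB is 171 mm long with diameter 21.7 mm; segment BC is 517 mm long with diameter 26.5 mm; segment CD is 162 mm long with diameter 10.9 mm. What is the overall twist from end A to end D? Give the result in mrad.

J_AB = π(0.0217)⁴/32 = 2.18×10^-8 m⁴; J_BC = π(0.0265)⁴/32 = 4.84×10^-8 m⁴; J_CD = π(0.0109)⁴/32 = 1.39×10^-9 m⁴.
θ = (T/G)·Σ L_i/J_i = (3.570/38.5×10⁹)·(0.171/2.18×10^-8 + 0.517/4.84×10^-8 + 0.162/1.39×10^-9) = 0.01256 rad.

12.6 mrad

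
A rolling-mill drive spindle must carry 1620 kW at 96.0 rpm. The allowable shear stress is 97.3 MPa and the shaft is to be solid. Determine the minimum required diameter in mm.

204 mm

ω = 2π·96.0/60 = 10.05 rad/s, so T = P/ω = 1620×10³ / 10.05 = 161100 N·m.
For a solid shaft τ_max = 16T/(πd³), so d = (16T/(π τ_allow))^(1/3) = (16·161100/(π·9.73×10^7))^(1/3) = 0.2036 m.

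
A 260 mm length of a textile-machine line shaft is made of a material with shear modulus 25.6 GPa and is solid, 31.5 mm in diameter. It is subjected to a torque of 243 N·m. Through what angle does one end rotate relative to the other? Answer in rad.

J = πd⁴/32 = π(0.0315)⁴/32 = 9.666×10^-8 m⁴.
θ = T·L/(G·J) = 243.0 × 0.260 / (25.6×10⁹ × 9.666×10^-8) = 0.02553 rad.

0.0255 rad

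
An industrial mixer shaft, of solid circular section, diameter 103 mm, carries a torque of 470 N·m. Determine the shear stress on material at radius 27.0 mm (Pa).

1.15e6 Pa

J = πd⁴/32 = π(0.103)⁴/32 = 1.105×10^-5 m⁴.
Shear stress varies linearly with radius: τ = T·r/J = 470.0 × 0.0270 / 1.105×10^-5 = 1.148×10^6 Pa.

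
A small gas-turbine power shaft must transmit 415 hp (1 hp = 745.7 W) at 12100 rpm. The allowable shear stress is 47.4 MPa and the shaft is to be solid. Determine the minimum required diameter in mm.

29.7 mm

ω = 2π·12100/60 = 1267 rad/s, so T = P/ω = 415×745.7 / 1267 = 244.2 N·m.
For a solid shaft τ_max = 16T/(πd³), so d = (16T/(π τ_allow))^(1/3) = (16·244.2/(π·4.74×10^7))^(1/3) = 0.02972 m.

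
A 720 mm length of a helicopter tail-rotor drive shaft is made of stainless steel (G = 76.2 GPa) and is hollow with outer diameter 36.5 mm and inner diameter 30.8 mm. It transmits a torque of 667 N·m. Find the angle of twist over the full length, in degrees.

4.20°

J = π(d_o⁴ − d_i⁴)/32 = π(0.0365⁴ − 0.0308⁴)/32 = 8.590×10^-8 m⁴.
θ = T·L/(G·J) = 667.0 × 0.720 / (76.2×10⁹ × 8.590×10^-8) = 0.07337 rad.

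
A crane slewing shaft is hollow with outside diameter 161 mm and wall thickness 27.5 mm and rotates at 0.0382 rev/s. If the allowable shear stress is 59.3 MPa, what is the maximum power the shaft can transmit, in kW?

9.47 kW

J = π(d_o⁴ − d_i⁴)/32 = π(0.161⁴ − 0.106⁴)/32 = 5.357×10^-5 m⁴.
T_max = τ_allow·J/r = 5.93×10^7 × 5.357×10^-5 / 0.0805 = 39460 N·m.
ω = 2π·0.0382 = 0.2400 rad/s, so P_max = T_max·ω = 9471 W.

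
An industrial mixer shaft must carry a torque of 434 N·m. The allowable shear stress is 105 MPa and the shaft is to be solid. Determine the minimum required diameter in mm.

27.6 mm

For a solid shaft τ_max = 16T/(πd³), so d = (16T/(π τ_allow))^(1/3) = (16·434.0/(π·1.05×10^8))^(1/3) = 0.02761 m.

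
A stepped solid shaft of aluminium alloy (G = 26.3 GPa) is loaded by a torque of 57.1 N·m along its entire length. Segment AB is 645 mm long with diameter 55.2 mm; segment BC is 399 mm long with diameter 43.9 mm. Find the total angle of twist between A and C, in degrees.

0.224°

J_AB = π(0.0552)⁴/32 = 9.11×10^-7 m⁴; J_BC = π(0.0439)⁴/32 = 3.65×10^-7 m⁴.
θ = (T/G)·Σ L_i/J_i = (57.10/26.3×10⁹)·(0.645/9.11×10^-7 + 0.399/3.65×10^-7) = 3.912×10^-3 rad.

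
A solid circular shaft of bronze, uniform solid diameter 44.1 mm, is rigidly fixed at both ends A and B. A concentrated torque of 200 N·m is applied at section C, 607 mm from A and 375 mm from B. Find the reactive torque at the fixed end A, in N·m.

76.4 N·m

With uniform GJ and both ends fixed, compatibility θ_AC = θ_CB gives T_A·a = T_B·b, together with T_A + T_B = T₀.
T_A = T₀·b/(a+b) = 200.0·375/982.0 = 76.37 N·m; T_B = 123.6 N·m.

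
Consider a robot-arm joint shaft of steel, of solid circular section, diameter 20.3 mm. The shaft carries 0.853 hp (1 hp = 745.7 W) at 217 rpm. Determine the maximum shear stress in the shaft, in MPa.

ω = 2π·217/60 = 22.72 rad/s, so T = P/ω = 0.853×745.7 / 22.72 = 27.99 N·m.
J = πd⁴/32 = π(0.0203)⁴/32 = 1.667×10^-8 m⁴.
τ_max = T·r/J = 27.99 × 0.0102 / 1.667×10^-8 = 1.704×10^7 Pa.

17.0 MPa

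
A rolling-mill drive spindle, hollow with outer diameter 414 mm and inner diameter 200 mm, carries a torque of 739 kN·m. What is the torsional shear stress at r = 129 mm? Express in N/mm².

35.0 N/mm²

J = π(d_o⁴ − d_i⁴)/32 = π(0.414⁴ − 0.200⁴)/32 = 2.727×10^-3 m⁴.
Shear stress varies linearly with radius: τ = T·r/J = 739000 × 0.129 / 2.727×10^-3 = 3.496×10^7 Pa.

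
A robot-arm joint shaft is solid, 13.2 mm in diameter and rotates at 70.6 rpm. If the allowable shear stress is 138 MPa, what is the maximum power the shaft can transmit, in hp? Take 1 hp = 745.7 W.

0.618 hp

J = πd⁴/32 = π(0.0132)⁴/32 = 2.981×10^-9 m⁴.
T_max = τ_allow·J/r = 1.38×10^8 × 2.981×10^-9 / 0.00660 = 62.32 N·m.
ω = 2π·70.6/60 = 7.393 rad/s, so P_max = T_max·ω = 460.7 W.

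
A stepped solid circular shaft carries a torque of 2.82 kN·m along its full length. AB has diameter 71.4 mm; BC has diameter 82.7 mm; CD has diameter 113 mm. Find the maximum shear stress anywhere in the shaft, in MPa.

Under the same torque, τ_max = 16T/(πd³) is largest where d is smallest — segment AB (d = 71.4 mm).
τ_max = 16·2820/(π·(0.0714)³) = 3.946×10^7 Pa.

39.5 MPa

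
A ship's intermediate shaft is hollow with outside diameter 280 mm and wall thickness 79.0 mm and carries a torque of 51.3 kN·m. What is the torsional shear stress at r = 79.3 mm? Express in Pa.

6.99e6 Pa

J = π(d_o⁴ − d_i⁴)/32 = π(0.280⁴ − 0.122⁴)/32 = 5.817×10^-4 m⁴.
Shear stress varies linearly with radius: τ = T·r/J = 51300 × 0.0793 / 5.817×10^-4 = 6.994×10^6 Pa.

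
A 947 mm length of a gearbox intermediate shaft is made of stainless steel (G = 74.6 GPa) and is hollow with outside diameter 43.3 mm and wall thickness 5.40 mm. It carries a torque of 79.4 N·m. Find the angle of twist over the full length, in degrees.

J = π(d_o⁴ − d_i⁴)/32 = π(0.0433⁴ − 0.0325⁴)/32 = 2.356×10^-7 m⁴.
θ = T·L/(G·J) = 79.40 × 0.947 / (74.6×10⁹ × 2.356×10^-7) = 4.279×10^-3 rad.

0.245°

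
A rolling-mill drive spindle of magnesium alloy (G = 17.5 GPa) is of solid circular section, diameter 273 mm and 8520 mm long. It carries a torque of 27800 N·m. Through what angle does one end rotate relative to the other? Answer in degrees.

J = πd⁴/32 = π(0.273)⁴/32 = 5.453×10^-4 m⁴.
θ = T·L/(G·J) = 27800 × 8.52 / (17.5×10⁹ × 5.453×10^-4) = 0.02482 rad.

1.42°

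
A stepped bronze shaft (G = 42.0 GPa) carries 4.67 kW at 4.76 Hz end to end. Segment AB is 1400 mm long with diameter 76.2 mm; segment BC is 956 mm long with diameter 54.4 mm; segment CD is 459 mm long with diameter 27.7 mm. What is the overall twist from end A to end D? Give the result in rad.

0.0352 rad

ω = 2π·4.76 = 29.91 rad/s, so T = P/ω = 4.67×10³ / 29.91 = 156.1 N·m.
J_AB = π(0.0762)⁴/32 = 3.31×10^-6 m⁴; J_BC = π(0.0544)⁴/32 = 8.60×10^-7 m⁴; J_CD = π(0.0277)⁴/32 = 5.78×10^-8 m⁴.
θ = (T/G)·Σ L_i/J_i = (156.1/42.0×10⁹)·(1.40/3.31×10^-6 + 0.956/8.60×10^-7 + 0.459/5.78×10^-8) = 0.03523 rad.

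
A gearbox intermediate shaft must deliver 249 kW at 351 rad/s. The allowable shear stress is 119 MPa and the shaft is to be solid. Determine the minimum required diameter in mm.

ω = 351 rad/s, so T = P/ω = 249×10³ / 351.0 = 709.4 N·m.
For a solid shaft τ_max = 16T/(πd³), so d = (16T/(π τ_allow))^(1/3) = (16·709.4/(π·1.19×10^8))^(1/3) = 0.03120 m.

31.2 mm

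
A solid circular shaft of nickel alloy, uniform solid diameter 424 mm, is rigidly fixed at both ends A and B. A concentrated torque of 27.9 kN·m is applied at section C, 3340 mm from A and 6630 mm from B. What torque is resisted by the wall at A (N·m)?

With uniform GJ and both ends fixed, compatibility θ_AC = θ_CB gives T_A·a = T_B·b, together with T_A + T_B = T₀.
T_A = T₀·b/(a+b) = 27900·6630/9970 = 18550 N·m; T_B = 9347 N·m.

18600 N·m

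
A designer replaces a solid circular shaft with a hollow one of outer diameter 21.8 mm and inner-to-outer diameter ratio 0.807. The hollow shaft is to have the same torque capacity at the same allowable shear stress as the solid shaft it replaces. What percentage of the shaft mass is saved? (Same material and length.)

Equal τ_max and T ⇒ the solid shaft needs d_s³ = d_o³(1−k⁴), so d_s = 21.8·(1−0.807⁴)^(1/3) = 18.14 mm.
Area ratio A_h/A_s = d_o²(1−k²)/d_s² = (1−k²)/(1−k⁴)^(2/3) = 0.5038.
Mass saving = 1 − 0.5038 = 49.6 %.

49.6 %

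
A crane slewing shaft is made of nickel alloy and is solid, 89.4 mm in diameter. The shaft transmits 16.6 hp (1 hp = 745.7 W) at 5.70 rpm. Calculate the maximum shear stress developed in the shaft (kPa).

148000 kPa

ω = 2π·5.70/60 = 0.5969 rad/s, so T = P/ω = 16.6×745.7 / 0.5969 = 20740 N·m.
J = πd⁴/32 = π(0.0894)⁴/32 = 6.271×10^-6 m⁴.
τ_max = T·r/J = 20740 × 0.0447 / 6.271×10^-6 = 1.478×10^8 Pa.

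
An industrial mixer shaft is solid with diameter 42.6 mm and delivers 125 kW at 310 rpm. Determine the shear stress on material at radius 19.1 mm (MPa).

ω = 2π·310/60 = 32.46 rad/s, so T = P/ω = 125×10³ / 32.46 = 3851 N·m.
J = πd⁴/32 = π(0.0426)⁴/32 = 3.233×10^-7 m⁴.
Shear stress varies linearly with radius: τ = T·r/J = 3851 × 0.0191 / 3.233×10^-7 = 2.275×10^8 Pa.

227 MPa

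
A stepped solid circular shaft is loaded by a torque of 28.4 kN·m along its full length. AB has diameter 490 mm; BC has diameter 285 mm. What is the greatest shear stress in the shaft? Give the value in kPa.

Under the same torque, τ_max = 16T/(πd³) is largest where d is smallest — segment BC (d = 285 mm).
τ_max = 16·28400/(π·(0.285)³) = 6.248×10^6 Pa.

6250 kPa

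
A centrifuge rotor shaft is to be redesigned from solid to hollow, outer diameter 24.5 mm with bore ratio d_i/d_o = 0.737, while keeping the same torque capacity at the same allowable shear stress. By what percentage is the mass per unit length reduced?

Equal τ_max and T ⇒ the solid shaft needs d_s³ = d_o³(1−k⁴), so d_s = 24.5·(1−0.737⁴)^(1/3) = 21.80 mm.
Area ratio A_h/A_s = d_o²(1−k²)/d_s² = (1−k²)/(1−k⁴)^(2/3) = 0.5767.
Mass saving = 1 − 0.5767 = 42.3 %.

42.3 %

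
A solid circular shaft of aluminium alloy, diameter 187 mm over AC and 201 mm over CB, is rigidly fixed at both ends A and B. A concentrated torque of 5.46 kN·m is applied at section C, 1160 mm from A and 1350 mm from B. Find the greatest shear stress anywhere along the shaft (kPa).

Compatibility: T_A·a/J_AC = T_B·b/J_CB with T_A + T_B = T₀.
J_AC = 1.20×10^-4 m⁴, J_CB = 1.60×10^-4 m⁴, so T_A = T₀·(J_AC/a)/((J_AC/a)+(J_CB/b)) = 2543 N·m, T_B = 2917 N·m.
τ in each portion: τ_AC = 1.98×10^6 Pa, τ_CB = 1.83×10^6 Pa; maximum is in AC.
τ_max = T_AC·r/J = 2543·0.0935/1.20×10^-4 = 1.981×10^6 Pa.

1980 kPa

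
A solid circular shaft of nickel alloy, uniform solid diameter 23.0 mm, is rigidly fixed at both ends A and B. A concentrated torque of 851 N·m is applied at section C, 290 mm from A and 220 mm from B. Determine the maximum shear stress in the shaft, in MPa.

203 MPa

With uniform GJ and both ends fixed, compatibility θ_AC = θ_CB gives T_A·a = T_B·b, together with T_A + T_B = T₀.
T_A = T₀·b/(a+b) = 851.0·220/510.0 = 367.1 N·m; T_B = 483.9 N·m.
τ in each portion: τ_AC = 1.54×10^8 Pa, τ_CB = 2.03×10^8 Pa; maximum is in CB.
τ_max = T_CB·r/J = 483.9·0.0115/2.75×10^-8 = 2.026×10^8 Pa.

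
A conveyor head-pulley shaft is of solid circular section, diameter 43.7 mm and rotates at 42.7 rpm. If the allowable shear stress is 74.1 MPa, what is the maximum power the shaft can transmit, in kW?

5.43 kW

J = πd⁴/32 = π(0.0437)⁴/32 = 3.580×10^-7 m⁴.
T_max = τ_allow·J/r = 7.41×10^7 × 3.580×10^-7 / 0.0219 = 1214 N·m.
ω = 2π·42.7/60 = 4.472 rad/s, so P_max = T_max·ω = 5429 W.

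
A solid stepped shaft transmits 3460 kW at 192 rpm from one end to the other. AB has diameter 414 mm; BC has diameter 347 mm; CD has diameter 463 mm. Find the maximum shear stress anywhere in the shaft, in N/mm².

ω = 2π·192/60 = 20.11 rad/s, so T = P/ω = 3460×10³ / 20.11 = 172100 N·m.
Under the same torque, τ_max = 16T/(πd³) is largest where d is smallest — segment BC (d = 347 mm).
τ_max = 16·172100/(π·(0.347)³) = 2.098×10^7 Pa.

21.0 N/mm²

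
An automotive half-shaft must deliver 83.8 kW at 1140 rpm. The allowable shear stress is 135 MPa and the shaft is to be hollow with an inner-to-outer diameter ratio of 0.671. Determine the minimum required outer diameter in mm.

32.1 mm

ω = 2π·1140/60 = 119.4 rad/s, so T = P/ω = 83.8×10³ / 119.4 = 702.0 N·m.
For a hollow shaft with d_i/d_o = 0.671: τ_max = 16T/(π d_o³ (1−k⁴)), so d_o = [16T/(π τ_allow (1−k⁴))]^(1/3) = [16·702.0/(π·1.35×10^8·0.7973)]^(1/3) = 0.03214 m.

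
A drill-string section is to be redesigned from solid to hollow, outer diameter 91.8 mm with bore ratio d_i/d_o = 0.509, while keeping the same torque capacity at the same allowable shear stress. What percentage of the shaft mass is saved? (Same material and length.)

Equal τ_max and T ⇒ the solid shaft needs d_s³ = d_o³(1−k⁴), so d_s = 91.8·(1−0.509⁴)^(1/3) = 89.70 mm.
Area ratio A_h/A_s = d_o²(1−k²)/d_s² = (1−k²)/(1−k⁴)^(2/3) = 0.7760.
Mass saving = 1 − 0.7760 = 22.4 %.

22.4 %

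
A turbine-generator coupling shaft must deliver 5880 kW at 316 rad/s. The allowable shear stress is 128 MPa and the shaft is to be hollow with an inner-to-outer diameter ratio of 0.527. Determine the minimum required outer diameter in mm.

92.9 mm

ω = 316 rad/s, so T = P/ω = 5880×10³ / 316.0 = 18610 N·m.
For a hollow shaft with d_i/d_o = 0.527: τ_max = 16T/(π d_o³ (1−k⁴)), so d_o = [16T/(π τ_allow (1−k⁴))]^(1/3) = [16·18610/(π·1.28×10^8·0.9229)]^(1/3) = 0.09292 m.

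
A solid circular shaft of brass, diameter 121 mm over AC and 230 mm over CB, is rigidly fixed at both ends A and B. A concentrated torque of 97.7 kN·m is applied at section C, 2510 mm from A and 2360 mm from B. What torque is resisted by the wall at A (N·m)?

6560 N·m

Compatibility: T_A·a/J_AC = T_B·b/J_CB with T_A + T_B = T₀.
J_AC = 2.10×10^-5 m⁴, J_CB = 2.75×10^-4 m⁴, so T_A = T₀·(J_AC/a)/((J_AC/a)+(J_CB/b)) = 6564 N·m, T_B = 91140 N·m.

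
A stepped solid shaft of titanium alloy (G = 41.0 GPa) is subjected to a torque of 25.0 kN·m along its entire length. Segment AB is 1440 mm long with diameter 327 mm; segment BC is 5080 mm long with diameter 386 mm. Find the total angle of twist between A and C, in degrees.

J_AB = π(0.327)⁴/32 = 1.12×10^-3 m⁴; J_BC = π(0.386)⁴/32 = 2.18×10^-3 m⁴.
θ = (T/G)·Σ L_i/J_i = (25000/41.0×10⁹)·(1.44/1.12×10^-3 + 5.08/2.18×10^-3) = 2.203×10^-3 rad.

0.126°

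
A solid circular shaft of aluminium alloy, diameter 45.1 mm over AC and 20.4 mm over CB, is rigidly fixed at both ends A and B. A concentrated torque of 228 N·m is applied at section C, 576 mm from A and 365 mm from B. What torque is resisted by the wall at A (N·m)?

Compatibility: T_A·a/J_AC = T_B·b/J_CB with T_A + T_B = T₀.
J_AC = 4.06×10^-7 m⁴, J_CB = 1.70×10^-8 m⁴, so T_A = T₀·(J_AC/a)/((J_AC/a)+(J_CB/b)) = 213.9 N·m, T_B = 14.13 N·m.

214 N·m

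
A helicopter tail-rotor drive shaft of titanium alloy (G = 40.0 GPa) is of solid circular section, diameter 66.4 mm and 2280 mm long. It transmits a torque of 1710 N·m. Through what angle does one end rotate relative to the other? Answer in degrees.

2.93°

J = πd⁴/32 = π(0.0664)⁴/32 = 1.908×10^-6 m⁴.
θ = T·L/(G·J) = 1710 × 2.28 / (40.0×10⁹ × 1.908×10^-6) = 0.05107 rad.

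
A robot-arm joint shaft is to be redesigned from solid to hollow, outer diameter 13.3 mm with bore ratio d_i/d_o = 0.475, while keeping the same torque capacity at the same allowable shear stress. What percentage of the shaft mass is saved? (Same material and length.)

19.8 %

Equal τ_max and T ⇒ the solid shaft needs d_s³ = d_o³(1−k⁴), so d_s = 13.3·(1−0.475⁴)^(1/3) = 13.07 mm.
Area ratio A_h/A_s = d_o²(1−k²)/d_s² = (1−k²)/(1−k⁴)^(2/3) = 0.8018.
Mass saving = 1 − 0.8018 = 19.8 %.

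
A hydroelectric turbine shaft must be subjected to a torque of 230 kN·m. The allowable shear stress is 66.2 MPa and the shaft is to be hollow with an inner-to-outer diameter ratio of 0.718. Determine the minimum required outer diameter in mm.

For a hollow shaft with d_i/d_o = 0.718: τ_max = 16T/(π d_o³ (1−k⁴)), so d_o = [16T/(π τ_allow (1−k⁴))]^(1/3) = [16·230000/(π·6.62×10^7·0.7342)]^(1/3) = 0.2888 m.

289 mm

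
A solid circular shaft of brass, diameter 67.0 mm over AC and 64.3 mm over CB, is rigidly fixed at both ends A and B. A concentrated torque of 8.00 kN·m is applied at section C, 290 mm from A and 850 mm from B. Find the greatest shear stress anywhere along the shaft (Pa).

1.05e8 Pa

Compatibility: T_A·a/J_AC = T_B·b/J_CB with T_A + T_B = T₀.
J_AC = 1.98×10^-6 m⁴, J_CB = 1.68×10^-6 m⁴, so T_A = T₀·(J_AC/a)/((J_AC/a)+(J_CB/b)) = 6204 N·m, T_B = 1796 N·m.
τ in each portion: τ_AC = 1.05×10^8 Pa, τ_CB = 3.44×10^7 Pa; maximum is in AC.
τ_max = T_AC·r/J = 6204·0.0335/1.98×10^-6 = 1.051×10^8 Pa.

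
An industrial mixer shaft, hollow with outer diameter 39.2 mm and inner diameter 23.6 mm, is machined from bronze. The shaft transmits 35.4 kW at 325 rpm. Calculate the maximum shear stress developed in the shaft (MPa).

101 MPa

ω = 2π·325/60 = 34.03 rad/s, so T = P/ω = 35.4×10³ / 34.03 = 1040 N·m.
J = π(d_o⁴ − d_i⁴)/32 = π(0.0392⁴ − 0.0236⁴)/32 = 2.014×10^-7 m⁴.
τ_max = T·r/J = 1040 × 0.0196 / 2.014×10^-7 = 1.012×10^8 Pa.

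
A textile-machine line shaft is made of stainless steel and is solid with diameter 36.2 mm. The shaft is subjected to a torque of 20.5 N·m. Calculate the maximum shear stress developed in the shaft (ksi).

0.319 ksi

J = πd⁴/32 = π(0.0362)⁴/32 = 1.686×10^-7 m⁴.
τ_max = T·r/J = 20.50 × 0.0181 / 1.686×10^-7 = 2.201×10^6 Pa.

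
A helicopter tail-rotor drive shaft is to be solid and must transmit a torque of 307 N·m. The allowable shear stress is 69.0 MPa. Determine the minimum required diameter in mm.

For a solid shaft τ_max = 16T/(πd³), so d = (16T/(π τ_allow))^(1/3) = (16·307.0/(π·6.90×10^7))^(1/3) = 0.02830 m.

28.3 mm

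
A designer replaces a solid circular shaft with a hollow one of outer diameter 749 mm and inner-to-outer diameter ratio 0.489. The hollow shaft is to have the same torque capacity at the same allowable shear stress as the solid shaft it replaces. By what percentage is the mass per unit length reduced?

20.9 %

Equal τ_max and T ⇒ the solid shaft needs d_s³ = d_o³(1−k⁴), so d_s = 749·(1−0.489⁴)^(1/3) = 734.4 mm.
Area ratio A_h/A_s = d_o²(1−k²)/d_s² = (1−k²)/(1−k⁴)^(2/3) = 0.7913.
Mass saving = 1 − 0.7913 = 20.9 %.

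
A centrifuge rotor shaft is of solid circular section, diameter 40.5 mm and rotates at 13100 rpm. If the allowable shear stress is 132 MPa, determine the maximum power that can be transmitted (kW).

J = πd⁴/32 = π(0.0405)⁴/32 = 2.641×10^-7 m⁴.
T_max = τ_allow·J/r = 1.32×10^8 × 2.641×10^-7 / 0.0203 = 1722 N·m.
ω = 2π·13100/60 = 1372 rad/s, so P_max = T_max·ω = 2.362×10^6 W.

2360 kW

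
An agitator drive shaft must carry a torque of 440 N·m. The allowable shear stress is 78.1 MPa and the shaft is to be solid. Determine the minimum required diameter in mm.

30.6 mm

For a solid shaft τ_max = 16T/(πd³), so d = (16T/(π τ_allow))^(1/3) = (16·440.0/(π·7.81×10^7))^(1/3) = 0.03061 m.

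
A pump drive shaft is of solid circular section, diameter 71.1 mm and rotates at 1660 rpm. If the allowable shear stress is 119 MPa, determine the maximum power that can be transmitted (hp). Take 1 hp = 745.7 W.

1960 hp

J = πd⁴/32 = π(0.0711)⁴/32 = 2.509×10^-6 m⁴.
T_max = τ_allow·J/r = 1.19×10^8 × 2.509×10^-6 / 0.0355 = 8398 N·m.
ω = 2π·1660/60 = 173.8 rad/s, so P_max = T_max·ω = 1.460×10^6 W.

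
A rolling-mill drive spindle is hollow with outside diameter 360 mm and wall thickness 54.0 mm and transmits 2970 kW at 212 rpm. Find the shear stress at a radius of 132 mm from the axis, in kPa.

ω = 2π·212/60 = 22.20 rad/s, so T = P/ω = 2970×10³ / 22.20 = 133800 N·m.
J = π(d_o⁴ − d_i⁴)/32 = π(0.360⁴ − 0.252⁴)/32 = 1.253×10^-3 m⁴.
Shear stress varies linearly with radius: τ = T·r/J = 133800 × 0.132 / 1.253×10^-3 = 1.409×10^7 Pa.

14100 kPa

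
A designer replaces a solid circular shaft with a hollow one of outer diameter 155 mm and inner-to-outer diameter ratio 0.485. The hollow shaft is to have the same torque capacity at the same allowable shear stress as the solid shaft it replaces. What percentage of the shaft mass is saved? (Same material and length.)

20.6 %

Equal τ_max and T ⇒ the solid shaft needs d_s³ = d_o³(1−k⁴), so d_s = 155·(1−0.485⁴)^(1/3) = 152.1 mm.
Area ratio A_h/A_s = d_o²(1−k²)/d_s² = (1−k²)/(1−k⁴)^(2/3) = 0.7944.
Mass saving = 1 − 0.7944 = 20.6 %.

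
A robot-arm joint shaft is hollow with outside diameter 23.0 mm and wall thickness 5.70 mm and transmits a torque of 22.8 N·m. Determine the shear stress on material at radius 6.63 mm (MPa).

J = π(d_o⁴ − d_i⁴)/32 = π(0.0230⁴ − 0.0116⁴)/32 = 2.570×10^-8 m⁴.
Shear stress varies linearly with radius: τ = T·r/J = 22.80 × 0.00663 / 2.570×10^-8 = 5.883×10^6 Pa.

5.88 MPa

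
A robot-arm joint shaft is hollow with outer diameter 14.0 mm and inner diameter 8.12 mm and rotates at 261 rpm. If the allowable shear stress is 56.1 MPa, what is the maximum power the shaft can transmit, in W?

733 W

J = π(d_o⁴ − d_i⁴)/32 = π(0.0140⁴ − 0.00812⁴)/32 = 3.345×10^-9 m⁴.
T_max = τ_allow·J/r = 5.61×10^7 × 3.345×10^-9 / 0.00700 = 26.81 N·m.
ω = 2π·261/60 = 27.33 rad/s, so P_max = T_max·ω = 732.6 W.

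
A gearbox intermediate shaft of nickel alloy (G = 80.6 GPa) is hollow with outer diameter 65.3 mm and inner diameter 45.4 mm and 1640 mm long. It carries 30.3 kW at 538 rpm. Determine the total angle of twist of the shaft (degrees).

ω = 2π·538/60 = 56.34 rad/s, so T = P/ω = 30.3×10³ / 56.34 = 537.8 N·m.
J = π(d_o⁴ − d_i⁴)/32 = π(0.0653⁴ − 0.0454⁴)/32 = 1.368×10^-6 m⁴.
θ = T·L/(G·J) = 537.8 × 1.64 / (80.6×10⁹ × 1.368×10^-6) = 7.999×10^-3 rad.

0.458°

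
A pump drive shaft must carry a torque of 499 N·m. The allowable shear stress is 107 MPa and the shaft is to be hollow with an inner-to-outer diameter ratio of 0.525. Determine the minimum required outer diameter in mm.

29.5 mm

For a hollow shaft with d_i/d_o = 0.525: τ_max = 16T/(π d_o³ (1−k⁴)), so d_o = [16T/(π τ_allow (1−k⁴))]^(1/3) = [16·499.0/(π·1.07×10^8·0.9240)]^(1/3) = 0.02951 m.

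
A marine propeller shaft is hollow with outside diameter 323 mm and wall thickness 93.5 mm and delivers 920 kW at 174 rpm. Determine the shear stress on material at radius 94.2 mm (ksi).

0.667 ksi

ω = 2π·174/60 = 18.22 rad/s, so T = P/ω = 920×10³ / 18.22 = 50490 N·m.
J = π(d_o⁴ − d_i⁴)/32 = π(0.323⁴ − 0.136⁴)/32 = 1.035×10^-3 m⁴.
Shear stress varies linearly with radius: τ = T·r/J = 50490 × 0.0942 / 1.035×10^-3 = 4.595×10^6 Pa.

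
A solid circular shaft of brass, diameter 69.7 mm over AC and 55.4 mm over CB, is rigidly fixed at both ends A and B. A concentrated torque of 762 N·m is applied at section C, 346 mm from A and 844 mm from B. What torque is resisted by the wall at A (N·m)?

655 N·m

Compatibility: T_A·a/J_AC = T_B·b/J_CB with T_A + T_B = T₀.
J_AC = 2.32×10^-6 m⁴, J_CB = 9.25×10^-7 m⁴, so T_A = T₀·(J_AC/a)/((J_AC/a)+(J_CB/b)) = 654.9 N·m, T_B = 107.1 N·m.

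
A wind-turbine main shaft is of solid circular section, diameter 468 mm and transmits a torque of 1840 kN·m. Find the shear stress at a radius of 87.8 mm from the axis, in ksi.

4.98 ksi

J = πd⁴/32 = π(0.468)⁴/32 = 4.710×10^-3 m⁴.
Shear stress varies linearly with radius: τ = T·r/J = 1.840e6 × 0.0878 / 4.710×10^-3 = 3.430×10^7 Pa.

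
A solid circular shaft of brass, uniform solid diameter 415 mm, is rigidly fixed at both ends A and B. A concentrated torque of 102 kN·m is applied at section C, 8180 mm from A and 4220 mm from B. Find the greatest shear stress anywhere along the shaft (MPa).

With uniform GJ and both ends fixed, compatibility θ_AC = θ_CB gives T_A·a = T_B·b, together with T_A + T_B = T₀.
T_A = T₀·b/(a+b) = 102000·4220/12400 = 34710 N·m; T_B = 67290 N·m.
τ in each portion: τ_AC = 2.47×10^6 Pa, τ_CB = 4.79×10^6 Pa; maximum is in CB.
τ_max = T_CB·r/J = 67290·0.207/2.91×10^-3 = 4.795×10^6 Pa.

4.79 MPa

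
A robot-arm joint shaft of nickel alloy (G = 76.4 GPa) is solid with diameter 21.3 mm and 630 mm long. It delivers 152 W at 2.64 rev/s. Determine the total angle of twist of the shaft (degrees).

ω = 2π·2.64 = 16.59 rad/s, so T = P/ω = 152 / 16.59 = 9.163 N·m.
J = πd⁴/32 = π(0.0213)⁴/32 = 2.021×10^-8 m⁴.
θ = T·L/(G·J) = 9.163 × 0.630 / (76.4×10⁹ × 2.021×10^-8) = 3.739×10^-3 rad.

0.214°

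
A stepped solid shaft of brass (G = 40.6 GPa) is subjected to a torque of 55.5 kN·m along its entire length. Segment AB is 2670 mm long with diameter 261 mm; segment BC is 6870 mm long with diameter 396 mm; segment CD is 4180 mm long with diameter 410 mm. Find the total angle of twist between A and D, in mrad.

J_AB = π(0.261)⁴/32 = 4.56×10^-4 m⁴; J_BC = π(0.396)⁴/32 = 2.41×10^-3 m⁴; J_CD = π(0.410)⁴/32 = 2.77×10^-3 m⁴.
θ = (T/G)·Σ L_i/J_i = (55500/40.6×10⁹)·(2.67/4.56×10^-4 + 6.87/2.41×10^-3 + 4.18/2.77×10^-3) = 0.01396 rad.

14.0 mrad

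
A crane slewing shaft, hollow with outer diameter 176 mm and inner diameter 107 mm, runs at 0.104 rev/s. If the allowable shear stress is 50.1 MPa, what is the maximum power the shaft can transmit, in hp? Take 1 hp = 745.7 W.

40.6 hp

J = π(d_o⁴ − d_i⁴)/32 = π(0.176⁴ − 0.107⁴)/32 = 8.133×10^-5 m⁴.
T_max = τ_allow·J/r = 5.01×10^7 × 8.133×10^-5 / 0.0880 = 46300 N·m.
ω = 2π·0.104 = 0.6535 rad/s, so P_max = T_max·ω = 3.026×10^4 W.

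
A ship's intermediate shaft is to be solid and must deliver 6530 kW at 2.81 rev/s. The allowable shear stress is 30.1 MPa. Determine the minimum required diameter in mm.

ω = 2π·2.81 = 17.66 rad/s, so T = P/ω = 6530×10³ / 17.66 = 369900 N·m.
For a solid shaft τ_max = 16T/(πd³), so d = (16T/(π τ_allow))^(1/3) = (16·369900/(π·3.01×10^7))^(1/3) = 0.3970 m.

397 mm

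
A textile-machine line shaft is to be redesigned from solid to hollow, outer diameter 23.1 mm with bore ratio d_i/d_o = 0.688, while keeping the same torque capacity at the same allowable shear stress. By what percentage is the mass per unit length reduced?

Equal τ_max and T ⇒ the solid shaft needs d_s³ = d_o³(1−k⁴), so d_s = 23.1·(1−0.688⁴)^(1/3) = 21.23 mm.
Area ratio A_h/A_s = d_o²(1−k²)/d_s² = (1−k²)/(1−k⁴)^(2/3) = 0.6237.
Mass saving = 1 − 0.6237 = 37.6 %.

37.6 %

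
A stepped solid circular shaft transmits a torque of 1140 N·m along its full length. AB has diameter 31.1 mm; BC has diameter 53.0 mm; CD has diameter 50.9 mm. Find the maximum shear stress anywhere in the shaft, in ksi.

Under the same torque, τ_max = 16T/(πd³) is largest where d is smallest — segment AB (d = 31.1 mm).
τ_max = 16·1140/(π·(0.0311)³) = 1.930×10^8 Pa.

28.0 ksi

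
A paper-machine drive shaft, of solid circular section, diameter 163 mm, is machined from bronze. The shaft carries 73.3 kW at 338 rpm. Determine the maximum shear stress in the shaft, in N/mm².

ω = 2π·338/60 = 35.40 rad/s, so T = P/ω = 73.3×10³ / 35.40 = 2071 N·m.
J = πd⁴/32 = π(0.163)⁴/32 = 6.930×10^-5 m⁴.
τ_max = T·r/J = 2071 × 0.0815 / 6.930×10^-5 = 2.435×10^6 Pa.

2.44 N/mm²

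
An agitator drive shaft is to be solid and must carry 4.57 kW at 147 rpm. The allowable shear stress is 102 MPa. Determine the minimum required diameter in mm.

24.6 mm

ω = 2π·147/60 = 15.39 rad/s, so T = P/ω = 4.57×10³ / 15.39 = 296.9 N·m.
For a solid shaft τ_max = 16T/(πd³), so d = (16T/(π τ_allow))^(1/3) = (16·296.9/(π·1.02×10^8))^(1/3) = 0.02456 m.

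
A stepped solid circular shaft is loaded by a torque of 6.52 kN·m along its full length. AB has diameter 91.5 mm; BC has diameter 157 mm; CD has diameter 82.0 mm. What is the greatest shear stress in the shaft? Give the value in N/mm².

Under the same torque, τ_max = 16T/(πd³) is largest where d is smallest — segment CD (d = 82.0 mm).
τ_max = 16·6520/(π·(0.0820)³) = 6.022×10^7 Pa.

60.2 N/mm²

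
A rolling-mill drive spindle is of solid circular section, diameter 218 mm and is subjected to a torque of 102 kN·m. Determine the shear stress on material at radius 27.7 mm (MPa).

J = πd⁴/32 = π(0.218)⁴/32 = 2.217×10^-4 m⁴.
Shear stress varies linearly with radius: τ = T·r/J = 102000 × 0.0277 / 2.217×10^-4 = 1.274×10^7 Pa.

12.7 MPa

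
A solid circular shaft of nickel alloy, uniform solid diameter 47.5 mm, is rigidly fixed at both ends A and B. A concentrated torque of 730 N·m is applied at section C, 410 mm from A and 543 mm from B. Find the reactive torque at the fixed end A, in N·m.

With uniform GJ and both ends fixed, compatibility θ_AC = θ_CB gives T_A·a = T_B·b, together with T_A + T_B = T₀.
T_A = T₀·b/(a+b) = 730.0·543/953.0 = 415.9 N·m; T_B = 314.1 N·m.

416 N·m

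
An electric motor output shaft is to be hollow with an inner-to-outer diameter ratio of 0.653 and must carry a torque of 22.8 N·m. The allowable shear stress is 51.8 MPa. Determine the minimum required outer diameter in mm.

14.0 mm

For a hollow shaft with d_i/d_o = 0.653: τ_max = 16T/(π d_o³ (1−k⁴)), so d_o = [16T/(π τ_allow (1−k⁴))]^(1/3) = [16·22.80/(π·5.18×10^7·0.8182)]^(1/3) = 0.01399 m.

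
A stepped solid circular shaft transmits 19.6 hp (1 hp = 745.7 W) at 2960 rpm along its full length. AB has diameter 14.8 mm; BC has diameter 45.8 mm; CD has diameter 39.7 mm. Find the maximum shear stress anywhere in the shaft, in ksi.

10.7 ksi

ω = 2π·2960/60 = 310.0 rad/s, so T = P/ω = 19.6×745.7 / 310.0 = 47.15 N·m.
Under the same torque, τ_max = 16T/(πd³) is largest where d is smallest — segment AB (d = 14.8 mm).
τ_max = 16·47.15/(π·(0.0148)³) = 7.408×10^7 Pa.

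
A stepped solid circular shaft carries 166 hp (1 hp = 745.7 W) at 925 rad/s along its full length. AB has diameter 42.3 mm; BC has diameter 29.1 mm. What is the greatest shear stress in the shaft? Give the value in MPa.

ω = 925 rad/s, so T = P/ω = 166×745.7 / 925.0 = 133.8 N·m.
Under the same torque, τ_max = 16T/(πd³) is largest where d is smallest — segment BC (d = 29.1 mm).
τ_max = 16·133.8/(π·(0.0291)³) = 2.766×10^7 Pa.

27.7 MPa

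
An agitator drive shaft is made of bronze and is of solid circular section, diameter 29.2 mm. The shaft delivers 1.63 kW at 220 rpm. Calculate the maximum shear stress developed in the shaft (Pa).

ω = 2π·220/60 = 23.04 rad/s, so T = P/ω = 1.63×10³ / 23.04 = 70.75 N·m.
J = πd⁴/32 = π(0.0292)⁴/32 = 7.137×10^-8 m⁴.
τ_max = T·r/J = 70.75 × 0.0146 / 7.137×10^-8 = 1.447×10^7 Pa.

1.45e7 Pa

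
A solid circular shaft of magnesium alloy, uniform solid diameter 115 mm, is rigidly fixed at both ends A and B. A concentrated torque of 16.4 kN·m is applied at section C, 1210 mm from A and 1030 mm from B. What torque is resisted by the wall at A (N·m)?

7540 N·m

With uniform GJ and both ends fixed, compatibility θ_AC = θ_CB gives T_A·a = T_B·b, together with T_A + T_B = T₀.
T_A = T₀·b/(a+b) = 16400·1030/2240 = 7541 N·m; T_B = 8859 N·m.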